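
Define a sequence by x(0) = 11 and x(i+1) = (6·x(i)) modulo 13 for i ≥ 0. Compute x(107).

4

Listing terms: x(0) = 11, x(1) = 1, x(2) = 6, x(3) = 10, x(4) = 8, x(5) = 9, x(6) = 2, x(7) = 12, x(8) = 7, x(9) = 3, x(10) = 5, x(11) = 4, x(12) = 11.
Since x(12) = x(0) = 11, the sequence is periodic with period 12.
(107 - 0) mod 12 = 11, so x(107) = x(11) = 4.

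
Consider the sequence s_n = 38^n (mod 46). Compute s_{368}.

16

Listing terms: s_1 = 38, s_2 = 18, s_3 = 40, s_4 = 2, s_5 = 30, s_6 = 36, s_7 = 34, s_8 = 4, s_9 = 14, s_{10} = 26, s_{11} = 22, s_{12} = 8, s_{13} = 28, s_{14} = 6, s_{15} = 44, s_{16} = 16, s_{17} = 10, s_{18} = 12, s_{19} = 42, s_{20} = 32, s_{21} = 20, s_{22} = 24, s_{23} = 38.
Since s_{23} = s_1 = 38, the sequence is periodic with period 22.
(368 - 1) mod 22 = 15, so s_{368} = s_{16} = 16.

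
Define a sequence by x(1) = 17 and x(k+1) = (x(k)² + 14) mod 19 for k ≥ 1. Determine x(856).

Listing terms: x(1) = 17, x(2) = 18, x(3) = 15, x(4) = 11, x(5) = 2, x(6) = 18.
Since x(6) = x(2) = 18, the sequence is eventually periodic: after a pre-period of length 1 it cycles with period 4.
For k ≥ 2, x(k) depends only on (k - 2) mod 4. (856 - 2) mod 4 = 2, so x(856) = x(4) = 11.

11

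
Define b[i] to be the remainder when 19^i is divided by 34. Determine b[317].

15

b[1] = 19, b[2] = 21, b[3] = 25, b[4] = 33, b[5] = 15, b[6] = 13, b[7] = 9, b[8] = 1, b[9] = 19.
The sequence repeats with period 8.
So b[317] = b[1 + ((317-1) mod 8)] = b[5] = 15.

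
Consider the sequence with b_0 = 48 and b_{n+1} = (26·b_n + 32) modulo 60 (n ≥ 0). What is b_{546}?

0

Computing terms: b_0 = 48; b_1 = 20; b_2 = 12; b_3 = 44; b_4 = 36; b_5 = 8; b_6 = 0; b_7 = 32; b_8 = 24; b_9 = 56; b_{10} = 48.
Since b_{10} = b_0 = 48, the sequence is periodic with period 10.
So b_{546} = b_{0 + ((546-0) mod 10)} = b_6 = 0.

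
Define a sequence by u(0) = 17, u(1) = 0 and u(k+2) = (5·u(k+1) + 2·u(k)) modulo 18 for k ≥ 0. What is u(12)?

Listing terms: u(0) = 17; u(1) = 0; u(2) = 16; u(3) = 8; u(4) = 0; u(5) = 16.
Since (u(4), u(5)) = (u(1), u(2)) = (0, 16) (two consecutive terms determine the rest), the sequence is eventually periodic: after a pre-period of length 1 it cycles with period 3.
For k ≥ 1, u(k) depends only on (k - 1) mod 3. (12 - 1) mod 3 = 2, so u(12) = u(3) = 8.

8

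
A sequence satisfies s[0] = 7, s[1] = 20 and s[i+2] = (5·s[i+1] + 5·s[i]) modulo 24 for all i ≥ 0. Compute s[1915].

20

Computing terms: s[0] = 7; s[1] = 20; s[2] = 15; s[3] = 7; s[4] = 14; s[5] = 9; s[6] = 19; s[7] = 20; s[8] = 3; s[9] = 19; s[10] = 14; s[11] = 21; s[12] = 7; s[13] = 20.
Since (s[12], s[13]) = (s[0], s[1]) = (7, 20) (two consecutive terms determine the rest), the sequence is periodic with period 12.
(1915 - 0) mod 12 = 7, so s[1915] = s[7] = 20.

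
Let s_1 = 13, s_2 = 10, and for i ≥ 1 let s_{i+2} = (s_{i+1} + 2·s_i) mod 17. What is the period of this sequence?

We have s_1 = 13,  s_2 = 10,  s_3 = 2,  s_4 = 5,  s_5 = 9,  s_6 = 2,  s_7 = 3,  s_8 = 7,  s_9 = 13,  s_{10} = 10.
The sequence repeats with period 8.

8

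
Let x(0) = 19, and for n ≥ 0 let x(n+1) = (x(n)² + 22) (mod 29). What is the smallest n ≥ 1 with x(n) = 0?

Listing terms: x(0) = 19, x(1) = 6, x(2) = 0, x(3) = 22, x(4) = 13, x(5) = 17, x(6) = 21, x(7) = 28, x(8) = 23, x(9) = 0.
Since x(9) = x(2) = 0, the sequence is eventually periodic: after a pre-period of length 2 it cycles with period 7.
The value 0 first appears (with n ≥ 1) at x(2).

2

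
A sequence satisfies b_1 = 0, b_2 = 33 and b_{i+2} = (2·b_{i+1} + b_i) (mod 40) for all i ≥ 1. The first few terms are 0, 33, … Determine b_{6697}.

0

b_1 = 0, b_2 = 33, b_3 = 26, b_4 = 5, b_5 = 36, b_6 = 37, b_7 = 30, b_8 = 17, b_9 = 24, b_{10} = 25, b_{11} = 34, b_{12} = 13, b_{13} = 20, b_{14} = 13, b_{15} = 6, b_{16} = 25, b_{17} = 16, b_{18} = 17, b_{19} = 10, b_{20} = 37, b_{21} = 4, b_{22} = 5, b_{23} = 14, b_{24} = 33, b_{25} = 0, b_{26} = 33.
The sequence repeats with period 24.
(6697 - 1) mod 24 = 0, so b_{6697} = b_1 = 0.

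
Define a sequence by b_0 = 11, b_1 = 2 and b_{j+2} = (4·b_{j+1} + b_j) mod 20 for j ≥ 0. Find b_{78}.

19

Computing terms: b_0 = 11; b_1 = 2; b_2 = 19; b_3 = 18; b_4 = 11; b_5 = 2.
The sequence repeats with period 4.
So b_{78} = b_{0 + ((78-0) mod 4)} = b_2 = 19.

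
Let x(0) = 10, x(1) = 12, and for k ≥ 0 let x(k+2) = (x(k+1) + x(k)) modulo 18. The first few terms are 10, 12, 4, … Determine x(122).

Listing terms: x(0) = 10; x(1) = 12; x(2) = 4; x(3) = 16; x(4) = 2; x(5) = 0; x(6) = 2; x(7) = 2; x(8) = 4; x(9) = 6; x(10) = 10; x(11) = 16; x(12) = 8; x(13) = 6; x(14) = 14; x(15) = 2; x(16) = 16; x(17) = 0; x(18) = 16; x(19) = 16; x(20) = 14; x(21) = 12; x(22) = 8; x(23) = 2; x(24) = 10; x(25) = 12.
The sequence repeats with period 24.
(122 - 0) mod 24 = 2, so x(122) = x(2) = 4.

4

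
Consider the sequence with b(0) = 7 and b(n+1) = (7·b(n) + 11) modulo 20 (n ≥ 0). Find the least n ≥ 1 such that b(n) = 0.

We have b(0) = 7; b(1) = 0; b(2) = 11; b(3) = 8; b(4) = 7.
Since b(4) = b(0) = 7, the sequence is periodic with period 4.
The value 0 first appears (with n ≥ 1) at b(1).

1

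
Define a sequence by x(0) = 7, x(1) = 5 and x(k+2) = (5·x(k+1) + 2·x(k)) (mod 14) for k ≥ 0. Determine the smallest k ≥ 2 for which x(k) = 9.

3

x(0) = 7; x(1) = 5; x(2) = 11; x(3) = 9; x(4) = 11; x(5) = 3; x(6) = 9; x(7) = 9; x(8) = 7; x(9) = 11; x(10) = 13; x(11) = 3; x(12) = 13; x(13) = 1; x(14) = 3; x(15) = 3; x(16) = 7; x(17) = 13; x(18) = 9; x(19) = 1; x(20) = 9; x(21) = 5; x(22) = 1; x(23) = 1; x(24) = 7; x(25) = 9; x(26) = 3; x(27) = 5; x(28) = 3; x(29) = 11; x(30) = 5; x(31) = 5; x(32) = 7; x(33) = 3; x(34) = 1; x(35) = 11; x(36) = 1; x(37) = 13; x(38) = 11; x(39) = 11; x(40) = 7; x(41) = 1; x(42) = 5; x(43) = 13; x(44) = 5; x(45) = 9; x(46) = 13; x(47) = 13; x(48) = 7; x(49) = 5.
Since (x(48), x(49)) = (x(0), x(1)) = (7, 5) (two consecutive terms determine the rest), the sequence is periodic with period 48.
The value 9 first appears (with k ≥ 2) at x(3).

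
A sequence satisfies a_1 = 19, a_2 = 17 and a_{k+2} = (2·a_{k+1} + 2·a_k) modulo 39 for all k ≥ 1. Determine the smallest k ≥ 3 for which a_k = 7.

7

We have a_1 = 19, a_2 = 17, a_3 = 33, a_4 = 22, a_5 = 32, a_6 = 30, a_7 = 7, a_8 = 35, a_9 = 6, a_{10} = 4, a_{11} = 20, a_{12} = 9, a_{13} = 19, a_{14} = 17.
The sequence repeats with period 12.
The value 7 first appears (with k ≥ 3) at a_7.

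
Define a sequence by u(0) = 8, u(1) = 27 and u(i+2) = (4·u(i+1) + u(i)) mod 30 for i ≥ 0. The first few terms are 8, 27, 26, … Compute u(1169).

15

u(0) = 8; u(1) = 27; u(2) = 26; u(3) = 11; u(4) = 10; u(5) = 21; u(6) = 4; u(7) = 7; u(8) = 2; u(9) = 15; u(10) = 2; u(11) = 23; u(12) = 4; u(13) = 9; u(14) = 10; u(15) = 19; u(16) = 26; u(17) = 3; u(18) = 8; u(19) = 5; u(20) = 28; u(21) = 27; u(22) = 16; u(23) = 1; u(24) = 20; u(25) = 21; u(26) = 14; u(27) = 17; u(28) = 22; u(29) = 15; u(30) = 22; u(31) = 13; u(32) = 14; u(33) = 9; u(34) = 20; u(35) = 29; u(36) = 16; u(37) = 3; u(38) = 28; u(39) = 25; u(40) = 8; u(41) = 27.
Since (u(40), u(41)) = (u(0), u(1)) = (8, 27) (two consecutive terms determine the rest), the sequence is periodic with period 40.
(1169 - 0) mod 40 = 9, so u(1169) = u(9) = 15.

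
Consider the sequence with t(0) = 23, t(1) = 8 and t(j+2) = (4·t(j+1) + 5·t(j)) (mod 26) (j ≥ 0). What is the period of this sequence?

We have t(0) = 23, t(1) = 8, t(2) = 17, t(3) = 4, t(4) = 23, t(5) = 8.
The sequence repeats with period 4.

4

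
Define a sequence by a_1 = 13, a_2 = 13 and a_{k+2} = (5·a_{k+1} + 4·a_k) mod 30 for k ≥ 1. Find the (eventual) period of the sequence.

8

We have a_1 = 13; a_2 = 13; a_3 = 27; a_4 = 7; a_5 = 23; a_6 = 23; a_7 = 27; a_8 = 17; a_9 = 13; a_{10} = 13.
Since (a_9, a_{10}) = (a_1, a_2) = (13, 13) (two consecutive terms determine the rest), the sequence is periodic with period 8.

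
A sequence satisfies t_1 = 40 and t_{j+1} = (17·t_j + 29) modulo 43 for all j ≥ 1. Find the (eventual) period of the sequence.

21

Computing terms: t_1 = 40,  t_2 = 21,  t_3 = 42,  t_4 = 12,  t_5 = 18,  t_6 = 34,  t_7 = 5,  t_8 = 28,  t_9 = 32,  t_{10} = 14,  t_{11} = 9,  t_{12} = 10,  t_{13} = 27,  t_{14} = 15,  t_{15} = 26,  t_{16} = 41,  t_{17} = 38,  t_{18} = 30,  t_{19} = 23,  t_{20} = 33,  t_{21} = 31,  t_{22} = 40.
The sequence repeats with period 21.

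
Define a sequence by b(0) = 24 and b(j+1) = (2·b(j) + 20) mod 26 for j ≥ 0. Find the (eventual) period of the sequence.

We have b(0) = 24,  b(1) = 16,  b(2) = 0,  b(3) = 20,  b(4) = 8,  b(5) = 10,  b(6) = 14,  b(7) = 22,  b(8) = 12,  b(9) = 18,  b(10) = 4,  b(11) = 2,  b(12) = 24.
The sequence repeats with period 12.

12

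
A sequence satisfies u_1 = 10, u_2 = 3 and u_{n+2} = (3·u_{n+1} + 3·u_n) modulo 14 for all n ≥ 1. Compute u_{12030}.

7

Computing terms: u_1 = 10; u_2 = 3; u_3 = 11; u_4 = 0; u_5 = 5; u_6 = 1; u_7 = 4; u_8 = 1; u_9 = 1; u_{10} = 6; u_{11} = 7; u_{12} = 11; u_{13} = 12; u_{14} = 13; u_{15} = 5; u_{16} = 12; u_{17} = 9; u_{18} = 7; u_{19} = 6; u_{20} = 11; u_{21} = 9; u_{22} = 4; u_{23} = 11; u_{24} = 3; u_{25} = 0; u_{26} = 9; u_{27} = 13; u_{28} = 10; u_{29} = 13; u_{30} = 13; u_{31} = 8; u_{32} = 7; u_{33} = 3; u_{34} = 2; u_{35} = 1; u_{36} = 9; u_{37} = 2; u_{38} = 5; u_{39} = 7; u_{40} = 8; u_{41} = 3; u_{42} = 5; u_{43} = 10; u_{44} = 3.
Since (u_{43}, u_{44}) = (u_1, u_2) = (10, 3) (two consecutive terms determine the rest), the sequence is periodic with period 42.
(12030 - 1) mod 42 = 17, so u_{12030} = u_{18} = 7.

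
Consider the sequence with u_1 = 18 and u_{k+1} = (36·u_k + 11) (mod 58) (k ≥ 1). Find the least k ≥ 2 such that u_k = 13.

3

Listing terms: u_1 = 18, u_2 = 21, u_3 = 13, u_4 = 15, u_5 = 29, u_6 = 11, u_7 = 1, u_8 = 47, u_9 = 21.
Since u_9 = u_2 = 21, the sequence is eventually periodic: after a pre-period of length 1 it cycles with period 7.
The value 13 first appears (with k ≥ 2) at u_3.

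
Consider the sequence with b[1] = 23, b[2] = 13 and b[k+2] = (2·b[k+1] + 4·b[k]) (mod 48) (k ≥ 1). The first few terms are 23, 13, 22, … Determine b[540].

0

Computing terms: b[1] = 23; b[2] = 13; b[3] = 22; b[4] = 0; b[5] = 40; b[6] = 32; b[7] = 32; b[8] = 0; b[9] = 32; b[10] = 16; b[11] = 16; b[12] = 0; b[13] = 16; b[14] = 32; b[15] = 32.
Since (b[14], b[15]) = (b[6], b[7]) = (32, 32) (two consecutive terms determine the rest), the sequence is eventually periodic: after a pre-period of length 5 it cycles with period 8.
For k ≥ 6, b[k] depends only on (k - 6) mod 8. (540 - 6) mod 8 = 6, so b[540] = b[12] = 0.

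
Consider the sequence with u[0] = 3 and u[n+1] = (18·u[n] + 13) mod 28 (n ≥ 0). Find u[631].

11

We have u[0] = 3; u[1] = 11; u[2] = 15; u[3] = 3.
The sequence repeats with period 3.
(631 - 0) mod 3 = 1, so u[631] = u[1] = 11.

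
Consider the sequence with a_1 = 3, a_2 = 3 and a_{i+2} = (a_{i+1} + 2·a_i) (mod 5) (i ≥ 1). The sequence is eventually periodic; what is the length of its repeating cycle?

4

Computing terms: a_1 = 3,  a_2 = 3,  a_3 = 4,  a_4 = 0,  a_5 = 3,  a_6 = 3.
The sequence repeats with period 4.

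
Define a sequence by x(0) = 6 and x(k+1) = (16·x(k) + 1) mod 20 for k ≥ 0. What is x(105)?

1

Computing terms: x(0) = 6; x(1) = 17; x(2) = 13; x(3) = 9; x(4) = 5; x(5) = 1; x(6) = 17.
Since x(6) = x(1) = 17, the sequence is eventually periodic: after a pre-period of length 1 it cycles with period 5.
For k ≥ 1, x(k) depends only on (k - 1) mod 5. (105 - 1) mod 5 = 4, so x(105) = x(5) = 1.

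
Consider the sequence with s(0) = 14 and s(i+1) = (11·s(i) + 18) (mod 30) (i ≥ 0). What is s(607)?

Listing terms: s(0) = 14; s(1) = 22; s(2) = 20; s(3) = 28; s(4) = 26; s(5) = 4; s(6) = 2; s(7) = 10; s(8) = 8; s(9) = 16; s(10) = 14.
The sequence repeats with period 10.
(607 - 0) mod 10 = 7, so s(607) = s(7) = 10.

10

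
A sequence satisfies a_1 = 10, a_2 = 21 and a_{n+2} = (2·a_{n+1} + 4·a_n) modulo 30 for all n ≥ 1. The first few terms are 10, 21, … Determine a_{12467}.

16

a_1 = 10, a_2 = 21, a_3 = 22, a_4 = 8, a_5 = 14, a_6 = 0, a_7 = 26, a_8 = 22, a_9 = 28, a_{10} = 24, a_{11} = 10, a_{12} = 26, a_{13} = 2, a_{14} = 18, a_{15} = 14, a_{16} = 10, a_{17} = 16, a_{18} = 12, a_{19} = 28, a_{20} = 14, a_{21} = 20, a_{22} = 6, a_{23} = 2, a_{24} = 28, a_{25} = 4, a_{26} = 0, a_{27} = 16, a_{28} = 2, a_{29} = 8, a_{30} = 24, a_{31} = 20, a_{32} = 16, a_{33} = 22, a_{34} = 18, a_{35} = 4, a_{36} = 20, a_{37} = 26, a_{38} = 12, a_{39} = 8, a_{40} = 4, a_{41} = 10, a_{42} = 6, a_{43} = 22, a_{44} = 8.
Since (a_{43}, a_{44}) = (a_3, a_4) = (22, 8) (two consecutive terms determine the rest), the sequence is eventually periodic: after a pre-period of length 2 it cycles with period 40.
For n ≥ 3, a_n depends only on (n - 3) mod 40. (12467 - 3) mod 40 = 24, so a_{12467} = a_{27} = 16.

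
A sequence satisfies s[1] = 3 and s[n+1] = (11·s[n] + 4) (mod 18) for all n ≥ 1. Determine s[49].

Computing terms: s[1] = 3, s[2] = 1, s[3] = 15, s[4] = 7, s[5] = 9, s[6] = 13, s[7] = 3.
Since s[7] = s[1] = 3, the sequence is periodic with period 6.
So s[49] = s[1 + ((49-1) mod 6)] = s[1] = 3.

3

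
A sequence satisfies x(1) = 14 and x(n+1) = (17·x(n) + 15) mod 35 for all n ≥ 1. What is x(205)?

We have x(1) = 14, x(2) = 8, x(3) = 11, x(4) = 27, x(5) = 19, x(6) = 23, x(7) = 21, x(8) = 22, x(9) = 4, x(10) = 13, x(11) = 26, x(12) = 2, x(13) = 14.
Since x(13) = x(1) = 14, the sequence is periodic with period 12.
So x(205) = x(1 + ((205-1) mod 12)) = x(1) = 14.

14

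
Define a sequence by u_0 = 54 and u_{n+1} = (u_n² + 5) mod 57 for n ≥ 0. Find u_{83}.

u_0 = 54, u_1 = 14, u_2 = 30, u_3 = 50, u_4 = 54.
Since u_4 = u_0 = 54, the sequence is periodic with period 4.
So u_{83} = u_{0 + ((83-0) mod 4)} = u_3 = 50.

50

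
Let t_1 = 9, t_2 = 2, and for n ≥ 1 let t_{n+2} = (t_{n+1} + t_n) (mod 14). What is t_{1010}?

Computing terms: t_1 = 9, t_2 = 2, t_3 = 11, t_4 = 13, t_5 = 10, t_6 = 9, t_7 = 5, t_8 = 0, t_9 = 5, t_{10} = 5, t_{11} = 10, t_{12} = 1, t_{13} = 11, t_{14} = 12, t_{15} = 9, t_{16} = 7, t_{17} = 2, t_{18} = 9, t_{19} = 11, t_{20} = 6, t_{21} = 3, t_{22} = 9, t_{23} = 12, t_{24} = 7, t_{25} = 5, t_{26} = 12, t_{27} = 3, t_{28} = 1, t_{29} = 4, t_{30} = 5, t_{31} = 9, t_{32} = 0, t_{33} = 9, t_{34} = 9, t_{35} = 4, t_{36} = 13, t_{37} = 3, t_{38} = 2, t_{39} = 5, t_{40} = 7, t_{41} = 12, t_{42} = 5, t_{43} = 3, t_{44} = 8, t_{45} = 11, t_{46} = 5, t_{47} = 2, t_{48} = 7, t_{49} = 9, t_{50} = 2.
Since (t_{49}, t_{50}) = (t_1, t_2) = (9, 2) (two consecutive terms determine the rest), the sequence is periodic with period 48.
(1010 - 1) mod 48 = 1, so t_{1010} = t_2 = 2.

2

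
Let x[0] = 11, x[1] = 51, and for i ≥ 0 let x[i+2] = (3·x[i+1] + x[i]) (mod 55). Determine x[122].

Computing terms: x[0] = 11,  x[1] = 51,  x[2] = 54,  x[3] = 48,  x[4] = 33,  x[5] = 37,  x[6] = 34,  x[7] = 29,  x[8] = 11,  x[9] = 7,  x[10] = 32,  x[11] = 48,  x[12] = 11,  x[13] = 26,  x[14] = 34,  x[15] = 18,  x[16] = 33,  x[17] = 7,  x[18] = 54,  x[19] = 4,  x[20] = 11,  x[21] = 37,  x[22] = 12,  x[23] = 18,  x[24] = 11,  x[25] = 51.
The sequence repeats with period 24.
So x[122] = x[0 + ((122-0) mod 24)] = x[2] = 54.

54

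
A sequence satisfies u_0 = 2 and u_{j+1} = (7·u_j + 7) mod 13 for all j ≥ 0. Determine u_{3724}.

10

We have u_0 = 2,  u_1 = 8,  u_2 = 11,  u_3 = 6,  u_4 = 10,  u_5 = 12,  u_6 = 0,  u_7 = 7,  u_8 = 4,  u_9 = 9,  u_{10} = 5,  u_{11} = 3,  u_{12} = 2.
Since u_{12} = u_0 = 2, the sequence is periodic with period 12.
(3724 - 0) mod 12 = 4, so u_{3724} = u_4 = 10.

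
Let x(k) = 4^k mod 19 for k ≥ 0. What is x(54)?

x(0) = 1,  x(1) = 4,  x(2) = 16,  x(3) = 7,  x(4) = 9,  x(5) = 17,  x(6) = 11,  x(7) = 6,  x(8) = 5,  x(9) = 1.
Since x(9) = x(0) = 1, the sequence is periodic with period 9.
(54 - 0) mod 9 = 0, so x(54) = x(0) = 1.

1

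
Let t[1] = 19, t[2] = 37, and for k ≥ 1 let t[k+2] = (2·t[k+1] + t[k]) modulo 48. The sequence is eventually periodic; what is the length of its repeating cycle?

8

We have t[1] = 19,  t[2] = 37,  t[3] = 45,  t[4] = 31,  t[5] = 11,  t[6] = 5,  t[7] = 21,  t[8] = 47,  t[9] = 19,  t[10] = 37.
Since (t[9], t[10]) = (t[1], t[2]) = (19, 37) (two consecutive terms determine the rest), the sequence is periodic with period 8.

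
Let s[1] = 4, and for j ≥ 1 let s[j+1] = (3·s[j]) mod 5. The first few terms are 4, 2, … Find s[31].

s[1] = 4; s[2] = 2; s[3] = 1; s[4] = 3; s[5] = 4.
Since s[5] = s[1] = 4, the sequence is periodic with period 4.
(31 - 1) mod 4 = 2, so s[31] = s[3] = 1.

1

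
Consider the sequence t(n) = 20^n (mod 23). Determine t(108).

We have t(1) = 20, t(2) = 9, t(3) = 19, t(4) = 12, t(5) = 10, t(6) = 16, t(7) = 21, t(8) = 6, t(9) = 5, t(10) = 8, t(11) = 22, t(12) = 3, t(13) = 14, t(14) = 4, t(15) = 11, t(16) = 13, t(17) = 7, t(18) = 2, t(19) = 17, t(20) = 18, t(21) = 15, t(22) = 1, t(23) = 20.
The sequence repeats with period 22.
So t(108) = t(1 + ((108-1) mod 22)) = t(20) = 18.

18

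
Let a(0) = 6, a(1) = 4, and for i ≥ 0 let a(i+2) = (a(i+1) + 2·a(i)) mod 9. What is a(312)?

0

Computing terms: a(0) = 6; a(1) = 4; a(2) = 7; a(3) = 6; a(4) = 2; a(5) = 5; a(6) = 0; a(7) = 1; a(8) = 1; a(9) = 3; a(10) = 5; a(11) = 2; a(12) = 3; a(13) = 7; a(14) = 4; a(15) = 0; a(16) = 8; a(17) = 8; a(18) = 6; a(19) = 4.
Since (a(18), a(19)) = (a(0), a(1)) = (6, 4) (two consecutive terms determine the rest), the sequence is periodic with period 18.
(312 - 0) mod 18 = 6, so a(312) = a(6) = 0.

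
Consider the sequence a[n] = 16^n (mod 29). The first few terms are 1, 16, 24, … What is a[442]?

a[0] = 1, a[1] = 16, a[2] = 24, a[3] = 7, a[4] = 25, a[5] = 23, a[6] = 20, a[7] = 1.
The sequence repeats with period 7.
(442 - 0) mod 7 = 1, so a[442] = a[1] = 16.

16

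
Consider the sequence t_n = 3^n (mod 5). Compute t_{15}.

2

We have t_1 = 3,  t_2 = 4,  t_3 = 2,  t_4 = 1,  t_5 = 3.
Since t_5 = t_1 = 3, the sequence is periodic with period 4.
(15 - 1) mod 4 = 2, so t_{15} = t_3 = 2.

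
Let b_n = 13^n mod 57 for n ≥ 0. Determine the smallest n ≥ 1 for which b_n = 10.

b_0 = 1; b_1 = 13; b_2 = 55; b_3 = 31; b_4 = 4; b_5 = 52; b_6 = 49; b_7 = 10; b_8 = 16; b_9 = 37; b_{10} = 25; b_{11} = 40; b_{12} = 7; b_{13} = 34; b_{14} = 43; b_{15} = 46; b_{16} = 28; b_{17} = 22; b_{18} = 1.
The sequence repeats with period 18.
The value 10 first appears (with n ≥ 1) at b_7.

7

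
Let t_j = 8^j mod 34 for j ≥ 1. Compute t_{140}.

16

t_1 = 8,  t_2 = 30,  t_3 = 2,  t_4 = 16,  t_5 = 26,  t_6 = 4,  t_7 = 32,  t_8 = 18,  t_9 = 8.
The sequence repeats with period 8.
(140 - 1) mod 8 = 3, so t_{140} = t_4 = 16.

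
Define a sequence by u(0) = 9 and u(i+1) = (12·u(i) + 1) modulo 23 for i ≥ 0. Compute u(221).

17

Listing terms: u(0) = 9; u(1) = 17; u(2) = 21; u(3) = 0; u(4) = 1; u(5) = 13; u(6) = 19; u(7) = 22; u(8) = 12; u(9) = 7; u(10) = 16; u(11) = 9.
The sequence repeats with period 11.
(221 - 0) mod 11 = 1, so u(221) = u(1) = 17.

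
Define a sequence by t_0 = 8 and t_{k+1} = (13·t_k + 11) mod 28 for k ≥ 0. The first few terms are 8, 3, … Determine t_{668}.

8

We have t_0 = 8, t_1 = 3, t_2 = 22, t_3 = 17, t_4 = 8.
Since t_4 = t_0 = 8, the sequence is periodic with period 4.
So t_{668} = t_{0 + ((668-0) mod 4)} = t_0 = 8.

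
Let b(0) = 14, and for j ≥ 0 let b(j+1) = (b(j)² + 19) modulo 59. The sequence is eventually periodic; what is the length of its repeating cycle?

3

b(0) = 14, b(1) = 38, b(2) = 47, b(3) = 45, b(4) = 38.
Since b(4) = b(1) = 38, the sequence is eventually periodic: after a pre-period of length 1 it cycles with period 3.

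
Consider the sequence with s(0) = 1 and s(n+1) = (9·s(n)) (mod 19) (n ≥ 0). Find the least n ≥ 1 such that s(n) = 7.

3

Computing terms: s(0) = 1,  s(1) = 9,  s(2) = 5,  s(3) = 7,  s(4) = 6,  s(5) = 16,  s(6) = 11,  s(7) = 4,  s(8) = 17,  s(9) = 1.
The sequence repeats with period 9.
The value 7 first appears (with n ≥ 1) at s(3).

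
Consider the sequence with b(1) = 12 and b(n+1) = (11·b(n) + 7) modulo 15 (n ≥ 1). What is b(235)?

0

Listing terms: b(1) = 12; b(2) = 4; b(3) = 6; b(4) = 13; b(5) = 0; b(6) = 7; b(7) = 9; b(8) = 1; b(9) = 3; b(10) = 10; b(11) = 12.
Since b(11) = b(1) = 12, the sequence is periodic with period 10.
So b(235) = b(1 + ((235-1) mod 10)) = b(5) = 0.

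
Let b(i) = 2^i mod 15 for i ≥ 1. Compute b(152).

We have b(1) = 2, b(2) = 4, b(3) = 8, b(4) = 1, b(5) = 2.
The sequence repeats with period 4.
So b(152) = b(1 + ((152-1) mod 4)) = b(4) = 1.

1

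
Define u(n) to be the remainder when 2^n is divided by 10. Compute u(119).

u(0) = 1,  u(1) = 2,  u(2) = 4,  u(3) = 8,  u(4) = 6,  u(5) = 2.
Since u(5) = u(1) = 2, the sequence is eventually periodic: after a pre-period of length 1 it cycles with period 4.
For n ≥ 1, u(n) depends only on (n - 1) mod 4. (119 - 1) mod 4 = 2, so u(119) = u(3) = 8.

8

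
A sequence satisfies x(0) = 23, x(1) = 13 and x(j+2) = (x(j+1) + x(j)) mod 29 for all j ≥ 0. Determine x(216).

16

Listing terms: x(0) = 23,  x(1) = 13,  x(2) = 7,  x(3) = 20,  x(4) = 27,  x(5) = 18,  x(6) = 16,  x(7) = 5,  x(8) = 21,  x(9) = 26,  x(10) = 18,  x(11) = 15,  x(12) = 4,  x(13) = 19,  x(14) = 23,  x(15) = 13.
Since (x(14), x(15)) = (x(0), x(1)) = (23, 13) (two consecutive terms determine the rest), the sequence is periodic with period 14.
So x(216) = x(0 + ((216-0) mod 14)) = x(6) = 16.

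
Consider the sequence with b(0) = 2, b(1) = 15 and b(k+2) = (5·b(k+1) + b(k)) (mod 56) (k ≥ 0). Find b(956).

b(0) = 2,  b(1) = 15,  b(2) = 21,  b(3) = 8,  b(4) = 5,  b(5) = 33,  b(6) = 2,  b(7) = 43,  b(8) = 49,  b(9) = 8,  b(10) = 33,  b(11) = 5,  b(12) = 2,  b(13) = 15.
Since (b(12), b(13)) = (b(0), b(1)) = (2, 15) (two consecutive terms determine the rest), the sequence is periodic with period 12.
(956 - 0) mod 12 = 8, so b(956) = b(8) = 49.

49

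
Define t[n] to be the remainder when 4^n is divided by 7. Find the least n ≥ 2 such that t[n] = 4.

Computing terms: t[1] = 4, t[2] = 2, t[3] = 1, t[4] = 4.
Since t[4] = t[1] = 4, the sequence is periodic with period 3.
The value 4 next appears (with n ≥ 2) at t[4].

4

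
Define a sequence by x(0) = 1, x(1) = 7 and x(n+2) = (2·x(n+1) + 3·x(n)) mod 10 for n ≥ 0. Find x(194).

x(0) = 1, x(1) = 7, x(2) = 7, x(3) = 5, x(4) = 1, x(5) = 7.
The sequence repeats with period 4.
So x(194) = x(0 + ((194-0) mod 4)) = x(2) = 7.

7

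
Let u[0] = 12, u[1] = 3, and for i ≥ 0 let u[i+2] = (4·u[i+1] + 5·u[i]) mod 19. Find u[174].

We have u[0] = 12,  u[1] = 3,  u[2] = 15,  u[3] = 18,  u[4] = 14,  u[5] = 13,  u[6] = 8,  u[7] = 2,  u[8] = 10,  u[9] = 12,  u[10] = 3.
The sequence repeats with period 9.
(174 - 0) mod 9 = 3, so u[174] = u[3] = 18.

18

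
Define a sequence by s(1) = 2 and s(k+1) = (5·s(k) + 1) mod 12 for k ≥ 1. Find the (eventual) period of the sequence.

Computing terms: s(1) = 2, s(2) = 11, s(3) = 8, s(4) = 5, s(5) = 2.
Since s(5) = s(1) = 2, the sequence is periodic with period 4.

4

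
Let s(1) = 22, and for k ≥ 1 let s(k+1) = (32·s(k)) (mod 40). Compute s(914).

We have s(1) = 22, s(2) = 24, s(3) = 8, s(4) = 16, s(5) = 32, s(6) = 24.
Since s(6) = s(2) = 24, the sequence is eventually periodic: after a pre-period of length 1 it cycles with period 4.
For k ≥ 2, s(k) depends only on (k - 2) mod 4. (914 - 2) mod 4 = 0, so s(914) = s(2) = 24.

24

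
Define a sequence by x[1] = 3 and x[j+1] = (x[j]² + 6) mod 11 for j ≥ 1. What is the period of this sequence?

5

Listing terms: x[1] = 3,  x[2] = 4,  x[3] = 0,  x[4] = 6,  x[5] = 9,  x[6] = 10,  x[7] = 7,  x[8] = 0.
Since x[8] = x[3] = 0, the sequence is eventually periodic: after a pre-period of length 2 it cycles with period 5.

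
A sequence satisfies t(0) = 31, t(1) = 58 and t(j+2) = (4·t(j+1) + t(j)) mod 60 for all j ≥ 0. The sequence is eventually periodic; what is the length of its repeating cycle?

Computing terms: t(0) = 31; t(1) = 58; t(2) = 23; t(3) = 30; t(4) = 23; t(5) = 2; t(6) = 31; t(7) = 6; t(8) = 55; t(9) = 46; t(10) = 59; t(11) = 42; t(12) = 47; t(13) = 50; t(14) = 7; t(15) = 18; t(16) = 19; t(17) = 34; t(18) = 35; t(19) = 54; t(20) = 11; t(21) = 38; t(22) = 43; t(23) = 30; t(24) = 43; t(25) = 22; t(26) = 11; t(27) = 6; t(28) = 35; t(29) = 26; t(30) = 19; t(31) = 42; t(32) = 7; t(33) = 10; t(34) = 47; t(35) = 18; t(36) = 59; t(37) = 14; t(38) = 55; t(39) = 54; t(40) = 31; t(41) = 58.
Since (t(40), t(41)) = (t(0), t(1)) = (31, 58) (two consecutive terms determine the rest), the sequence is periodic with period 40.

40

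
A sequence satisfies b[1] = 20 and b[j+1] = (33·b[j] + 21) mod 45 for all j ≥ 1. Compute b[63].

We have b[1] = 20; b[2] = 6; b[3] = 39; b[4] = 3; b[5] = 30; b[6] = 21; b[7] = 39.
Since b[7] = b[3] = 39, the sequence is eventually periodic: after a pre-period of length 2 it cycles with period 4.
For j ≥ 3, b[j] depends only on (j - 3) mod 4. (63 - 3) mod 4 = 0, so b[63] = b[3] = 39.

39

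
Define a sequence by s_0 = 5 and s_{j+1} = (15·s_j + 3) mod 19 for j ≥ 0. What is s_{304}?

8

Listing terms: s_0 = 5,  s_1 = 2,  s_2 = 14,  s_3 = 4,  s_4 = 6,  s_5 = 17,  s_6 = 11,  s_7 = 16,  s_8 = 15,  s_9 = 0,  s_{10} = 3,  s_{11} = 10,  s_{12} = 1,  s_{13} = 18,  s_{14} = 7,  s_{15} = 13,  s_{16} = 8,  s_{17} = 9,  s_{18} = 5.
The sequence repeats with period 18.
So s_{304} = s_{0 + ((304-0) mod 18)} = s_{16} = 8.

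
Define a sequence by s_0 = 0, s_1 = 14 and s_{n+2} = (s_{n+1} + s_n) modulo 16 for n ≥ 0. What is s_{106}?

2

Listing terms: s_0 = 0, s_1 = 14, s_2 = 14, s_3 = 12, s_4 = 10, s_5 = 6, s_6 = 0, s_7 = 6, s_8 = 6, s_9 = 12, s_{10} = 2, s_{11} = 14, s_{12} = 0, s_{13} = 14.
The sequence repeats with period 12.
So s_{106} = s_{0 + ((106-0) mod 12)} = s_{10} = 2.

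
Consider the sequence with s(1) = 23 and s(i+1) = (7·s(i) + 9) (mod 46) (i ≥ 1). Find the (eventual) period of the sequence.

We have s(1) = 23,  s(2) = 32,  s(3) = 3,  s(4) = 30,  s(5) = 35,  s(6) = 24,  s(7) = 39,  s(8) = 6,  s(9) = 5,  s(10) = 44,  s(11) = 41,  s(12) = 20,  s(13) = 11,  s(14) = 40,  s(15) = 13,  s(16) = 8,  s(17) = 19,  s(18) = 4,  s(19) = 37,  s(20) = 38,  s(21) = 45,  s(22) = 2,  s(23) = 23.
The sequence repeats with period 22.

22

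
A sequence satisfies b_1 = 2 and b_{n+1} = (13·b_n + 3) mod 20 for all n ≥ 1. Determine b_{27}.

Computing terms: b_1 = 2; b_2 = 9; b_3 = 0; b_4 = 3; b_5 = 2.
Since b_5 = b_1 = 2, the sequence is periodic with period 4.
So b_{27} = b_{1 + ((27-1) mod 4)} = b_3 = 0.

0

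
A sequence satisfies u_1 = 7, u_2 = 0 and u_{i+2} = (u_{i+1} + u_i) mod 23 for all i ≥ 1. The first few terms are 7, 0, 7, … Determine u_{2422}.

Computing terms: u_1 = 7,  u_2 = 0,  u_3 = 7,  u_4 = 7,  u_5 = 14,  u_6 = 21,  u_7 = 12,  u_8 = 10,  u_9 = 22,  u_{10} = 9,  u_{11} = 8,  u_{12} = 17,  u_{13} = 2,  u_{14} = 19,  u_{15} = 21,  u_{16} = 17,  u_{17} = 15,  u_{18} = 9,  u_{19} = 1,  u_{20} = 10,  u_{21} = 11,  u_{22} = 21,  u_{23} = 9,  u_{24} = 7,  u_{25} = 16,  u_{26} = 0,  u_{27} = 16,  u_{28} = 16,  u_{29} = 9,  u_{30} = 2,  u_{31} = 11,  u_{32} = 13,  u_{33} = 1,  u_{34} = 14,  u_{35} = 15,  u_{36} = 6,  u_{37} = 21,  u_{38} = 4,  u_{39} = 2,  u_{40} = 6,  u_{41} = 8,  u_{42} = 14,  u_{43} = 22,  u_{44} = 13,  u_{45} = 12,  u_{46} = 2,  u_{47} = 14,  u_{48} = 16,  u_{49} = 7,  u_{50} = 0.
The sequence repeats with period 48.
(2422 - 1) mod 48 = 21, so u_{2422} = u_{22} = 21.

21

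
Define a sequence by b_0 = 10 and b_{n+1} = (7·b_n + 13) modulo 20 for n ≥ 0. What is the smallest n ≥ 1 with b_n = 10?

We have b_0 = 10,  b_1 = 3,  b_2 = 14,  b_3 = 11,  b_4 = 10.
Since b_4 = b_0 = 10, the sequence is periodic with period 4.
The value 10 next appears (with n ≥ 1) at b_4.

4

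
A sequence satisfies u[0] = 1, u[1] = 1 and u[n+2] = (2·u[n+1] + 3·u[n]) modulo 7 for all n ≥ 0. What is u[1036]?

6

We have u[0] = 1, u[1] = 1, u[2] = 5, u[3] = 6, u[4] = 6, u[5] = 2, u[6] = 1, u[7] = 1.
Since (u[6], u[7]) = (u[0], u[1]) = (1, 1) (two consecutive terms determine the rest), the sequence is periodic with period 6.
(1036 - 0) mod 6 = 4, so u[1036] = u[4] = 6.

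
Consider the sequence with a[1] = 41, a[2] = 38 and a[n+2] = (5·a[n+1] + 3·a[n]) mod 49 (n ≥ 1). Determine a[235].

13

Listing terms: a[1] = 41, a[2] = 38, a[3] = 19, a[4] = 13, a[5] = 24, a[6] = 12, a[7] = 34, a[8] = 10, a[9] = 5, a[10] = 6, a[11] = 45, a[12] = 47, a[13] = 27, a[14] = 31, a[15] = 40, a[16] = 48, a[17] = 17, a[18] = 33, a[19] = 20, a[20] = 3, a[21] = 26, a[22] = 41, a[23] = 38.
Since (a[22], a[23]) = (a[1], a[2]) = (41, 38) (two consecutive terms determine the rest), the sequence is periodic with period 21.
So a[235] = a[1 + ((235-1) mod 21)] = a[4] = 13.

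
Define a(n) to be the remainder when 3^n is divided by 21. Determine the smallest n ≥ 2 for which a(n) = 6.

Computing terms: a(1) = 3, a(2) = 9, a(3) = 6, a(4) = 18, a(5) = 12, a(6) = 15, a(7) = 3.
The sequence repeats with period 6.
The value 6 first appears (with n ≥ 2) at a(3).

3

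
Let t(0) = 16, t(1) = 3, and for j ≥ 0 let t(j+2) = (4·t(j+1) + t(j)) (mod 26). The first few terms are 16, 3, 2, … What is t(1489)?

t(0) = 16, t(1) = 3, t(2) = 2, t(3) = 11, t(4) = 20, t(5) = 13, t(6) = 20, t(7) = 15, t(8) = 2, t(9) = 23, t(10) = 16, t(11) = 9, t(12) = 0, t(13) = 9, t(14) = 10, t(15) = 23, t(16) = 24, t(17) = 15, t(18) = 6, t(19) = 13, t(20) = 6, t(21) = 11, t(22) = 24, t(23) = 3, t(24) = 10, t(25) = 17, t(26) = 0, t(27) = 17, t(28) = 16, t(29) = 3.
The sequence repeats with period 28.
(1489 - 0) mod 28 = 5, so t(1489) = t(5) = 13.

13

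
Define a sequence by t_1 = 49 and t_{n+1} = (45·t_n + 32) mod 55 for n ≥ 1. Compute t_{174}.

Computing terms: t_1 = 49; t_2 = 37; t_3 = 47; t_4 = 2; t_5 = 12; t_6 = 22; t_7 = 32; t_8 = 42; t_9 = 52; t_{10} = 7; t_{11} = 17; t_{12} = 27; t_{13} = 37.
Since t_{13} = t_2 = 37, the sequence is eventually periodic: after a pre-period of length 1 it cycles with period 11.
For n ≥ 2, t_n depends only on (n - 2) mod 11. (174 - 2) mod 11 = 7, so t_{174} = t_9 = 52.

52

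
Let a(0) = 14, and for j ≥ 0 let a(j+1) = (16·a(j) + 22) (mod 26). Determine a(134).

6

Listing terms: a(0) = 14, a(1) = 12, a(2) = 6, a(3) = 14.
Since a(3) = a(0) = 14, the sequence is periodic with period 3.
So a(134) = a(0 + ((134-0) mod 3)) = a(2) = 6.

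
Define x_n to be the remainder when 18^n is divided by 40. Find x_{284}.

16

x_1 = 18; x_2 = 4; x_3 = 32; x_4 = 16; x_5 = 8; x_6 = 24; x_7 = 32.
Since x_7 = x_3 = 32, the sequence is eventually periodic: after a pre-period of length 2 it cycles with period 4.
For n ≥ 3, x_n depends only on (n - 3) mod 4. (284 - 3) mod 4 = 1, so x_{284} = x_4 = 16.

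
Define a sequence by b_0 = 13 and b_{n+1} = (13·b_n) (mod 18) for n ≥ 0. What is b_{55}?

7

b_0 = 13, b_1 = 7, b_2 = 1, b_3 = 13.
The sequence repeats with period 3.
(55 - 0) mod 3 = 1, so b_{55} = b_1 = 7.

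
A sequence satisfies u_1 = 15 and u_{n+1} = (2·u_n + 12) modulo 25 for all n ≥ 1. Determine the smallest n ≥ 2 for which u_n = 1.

19

We have u_1 = 15, u_2 = 17, u_3 = 21, u_4 = 4, u_5 = 20, u_6 = 2, u_7 = 16, u_8 = 19, u_9 = 0, u_{10} = 12, u_{11} = 11, u_{12} = 9, u_{13} = 5, u_{14} = 22, u_{15} = 6, u_{16} = 24, u_{17} = 10, u_{18} = 7, u_{19} = 1, u_{20} = 14, u_{21} = 15.
The sequence repeats with period 20.
The value 1 first appears (with n ≥ 2) at u_{19}.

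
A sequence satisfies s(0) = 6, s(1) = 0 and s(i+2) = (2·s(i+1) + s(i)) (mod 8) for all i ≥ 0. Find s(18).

6

Listing terms: s(0) = 6, s(1) = 0, s(2) = 6, s(3) = 4, s(4) = 6, s(5) = 0.
The sequence repeats with period 4.
(18 - 0) mod 4 = 2, so s(18) = s(2) = 6.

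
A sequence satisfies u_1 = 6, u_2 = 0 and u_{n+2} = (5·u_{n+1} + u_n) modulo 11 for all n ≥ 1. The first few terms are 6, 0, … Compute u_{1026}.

We have u_1 = 6; u_2 = 0; u_3 = 6; u_4 = 8; u_5 = 2; u_6 = 7; u_7 = 4; u_8 = 5; u_9 = 7; u_{10} = 7; u_{11} = 9; u_{12} = 8; u_{13} = 5; u_{14} = 0; u_{15} = 5; u_{16} = 3; u_{17} = 9; u_{18} = 4; u_{19} = 7; u_{20} = 6; u_{21} = 4; u_{22} = 4; u_{23} = 2; u_{24} = 3; u_{25} = 6; u_{26} = 0.
The sequence repeats with period 24.
So u_{1026} = u_{1 + ((1026-1) mod 24)} = u_{18} = 4.

4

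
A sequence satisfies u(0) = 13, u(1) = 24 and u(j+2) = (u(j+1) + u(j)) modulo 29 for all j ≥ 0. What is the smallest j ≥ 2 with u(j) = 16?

u(0) = 13, u(1) = 24, u(2) = 8, u(3) = 3, u(4) = 11, u(5) = 14, u(6) = 25, u(7) = 10, u(8) = 6, u(9) = 16, u(10) = 22, u(11) = 9, u(12) = 2, u(13) = 11, u(14) = 13, u(15) = 24.
Since (u(14), u(15)) = (u(0), u(1)) = (13, 24) (two consecutive terms determine the rest), the sequence is periodic with period 14.
The value 16 first appears (with j ≥ 2) at u(9).

9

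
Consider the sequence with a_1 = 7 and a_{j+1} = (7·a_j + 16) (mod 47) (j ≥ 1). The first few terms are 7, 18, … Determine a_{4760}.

10

We have a_1 = 7; a_2 = 18; a_3 = 1; a_4 = 23; a_5 = 36; a_6 = 33; a_7 = 12; a_8 = 6; a_9 = 11; a_{10} = 46; a_{11} = 9; a_{12} = 32; a_{13} = 5; a_{14} = 4; a_{15} = 44; a_{16} = 42; a_{17} = 28; a_{18} = 24; a_{19} = 43; a_{20} = 35; a_{21} = 26; a_{22} = 10; a_{23} = 39; a_{24} = 7.
The sequence repeats with period 23.
So a_{4760} = a_{1 + ((4760-1) mod 23)} = a_{22} = 10.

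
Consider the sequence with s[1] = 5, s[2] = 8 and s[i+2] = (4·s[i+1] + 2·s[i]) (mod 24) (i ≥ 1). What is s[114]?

Computing terms: s[1] = 5, s[2] = 8, s[3] = 18, s[4] = 16, s[5] = 4, s[6] = 0, s[7] = 8, s[8] = 8, s[9] = 0, s[10] = 16, s[11] = 16, s[12] = 0, s[13] = 8.
Since (s[12], s[13]) = (s[6], s[7]) = (0, 8) (two consecutive terms determine the rest), the sequence is eventually periodic: after a pre-period of length 5 it cycles with period 6.
For i ≥ 6, s[i] depends only on (i - 6) mod 6. (114 - 6) mod 6 = 0, so s[114] = s[6] = 0.

0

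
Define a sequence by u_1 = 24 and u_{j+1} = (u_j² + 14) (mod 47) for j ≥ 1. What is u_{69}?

We have u_1 = 24,  u_2 = 26,  u_3 = 32,  u_4 = 4,  u_5 = 30,  u_6 = 21,  u_7 = 32.
Since u_7 = u_3 = 32, the sequence is eventually periodic: after a pre-period of length 2 it cycles with period 4.
For j ≥ 3, u_j depends only on (j - 3) mod 4. (69 - 3) mod 4 = 2, so u_{69} = u_5 = 30.

30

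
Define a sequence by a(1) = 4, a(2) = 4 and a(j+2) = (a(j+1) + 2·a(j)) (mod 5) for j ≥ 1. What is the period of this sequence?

a(1) = 4, a(2) = 4, a(3) = 2, a(4) = 0, a(5) = 4, a(6) = 4.
Since (a(5), a(6)) = (a(1), a(2)) = (4, 4) (two consecutive terms determine the rest), the sequence is periodic with period 4.

4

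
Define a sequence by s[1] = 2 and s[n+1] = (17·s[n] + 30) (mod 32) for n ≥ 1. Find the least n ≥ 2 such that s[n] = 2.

Listing terms: s[1] = 2, s[2] = 0, s[3] = 30, s[4] = 28, s[5] = 26, s[6] = 24, s[7] = 22, s[8] = 20, s[9] = 18, s[10] = 16, s[11] = 14, s[12] = 12, s[13] = 10, s[14] = 8, s[15] = 6, s[16] = 4, s[17] = 2.
The sequence repeats with period 16.
The value 2 next appears (with n ≥ 2) at s[17].

17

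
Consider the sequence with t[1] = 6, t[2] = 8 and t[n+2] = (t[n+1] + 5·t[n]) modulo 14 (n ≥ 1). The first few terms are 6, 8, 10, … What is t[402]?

t[1] = 6; t[2] = 8; t[3] = 10; t[4] = 8; t[5] = 2; t[6] = 0; t[7] = 10; t[8] = 10; t[9] = 4; t[10] = 12; t[11] = 4; t[12] = 8; t[13] = 0; t[14] = 12; t[15] = 12; t[16] = 2; t[17] = 6; t[18] = 2; t[19] = 4; t[20] = 0; t[21] = 6; t[22] = 6; t[23] = 8.
The sequence repeats with period 21.
So t[402] = t[1 + ((402-1) mod 21)] = t[3] = 10.

10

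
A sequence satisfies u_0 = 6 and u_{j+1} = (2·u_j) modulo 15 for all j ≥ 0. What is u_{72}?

6

We have u_0 = 6; u_1 = 12; u_2 = 9; u_3 = 3; u_4 = 6.
The sequence repeats with period 4.
(72 - 0) mod 4 = 0, so u_{72} = u_0 = 6.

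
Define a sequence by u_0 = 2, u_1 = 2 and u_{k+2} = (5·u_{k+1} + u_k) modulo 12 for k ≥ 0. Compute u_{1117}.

10

Listing terms: u_0 = 2, u_1 = 2, u_2 = 0, u_3 = 2, u_4 = 10, u_5 = 4, u_6 = 6, u_7 = 10, u_8 = 8, u_9 = 2, u_{10} = 6, u_{11} = 8, u_{12} = 10, u_{13} = 10, u_{14} = 0, u_{15} = 10, u_{16} = 2, u_{17} = 8, u_{18} = 6, u_{19} = 2, u_{20} = 4, u_{21} = 10, u_{22} = 6, u_{23} = 4, u_{24} = 2, u_{25} = 2.
The sequence repeats with period 24.
So u_{1117} = u_{0 + ((1117-0) mod 24)} = u_{13} = 10.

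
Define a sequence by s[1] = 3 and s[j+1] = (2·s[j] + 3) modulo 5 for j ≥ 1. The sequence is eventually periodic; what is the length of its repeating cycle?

4

Computing terms: s[1] = 3, s[2] = 4, s[3] = 1, s[4] = 0, s[5] = 3.
The sequence repeats with period 4.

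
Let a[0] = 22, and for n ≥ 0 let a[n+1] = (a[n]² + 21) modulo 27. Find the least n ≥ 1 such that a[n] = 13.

a[0] = 22, a[1] = 19, a[2] = 4, a[3] = 10, a[4] = 13, a[5] = 1, a[6] = 22.
Since a[6] = a[0] = 22, the sequence is periodic with period 6.
The value 13 first appears (with n ≥ 1) at a[4].

4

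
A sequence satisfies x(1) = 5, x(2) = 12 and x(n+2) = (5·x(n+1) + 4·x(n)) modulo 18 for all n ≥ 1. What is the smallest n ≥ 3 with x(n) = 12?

We have x(1) = 5,  x(2) = 12,  x(3) = 8,  x(4) = 16,  x(5) = 4,  x(6) = 12,  x(7) = 4,  x(8) = 14,  x(9) = 14,  x(10) = 0,  x(11) = 2,  x(12) = 10,  x(13) = 4,  x(14) = 6,  x(15) = 10,  x(16) = 2,  x(17) = 14,  x(18) = 6,  x(19) = 14,  x(20) = 4,  x(21) = 4,  x(22) = 0,  x(23) = 16,  x(24) = 8,  x(25) = 14,  x(26) = 12,  x(27) = 8.
Since (x(26), x(27)) = (x(2), x(3)) = (12, 8) (two consecutive terms determine the rest), the sequence is eventually periodic: after a pre-period of length 1 it cycles with period 24.
The value 12 first appears (with n ≥ 3) at x(6).

6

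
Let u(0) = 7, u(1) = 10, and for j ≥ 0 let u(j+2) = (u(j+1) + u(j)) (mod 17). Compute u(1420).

13

Computing terms: u(0) = 7, u(1) = 10, u(2) = 0, u(3) = 10, u(4) = 10, u(5) = 3, u(6) = 13, u(7) = 16, u(8) = 12, u(9) = 11, u(10) = 6, u(11) = 0, u(12) = 6, u(13) = 6, u(14) = 12, u(15) = 1, u(16) = 13, u(17) = 14, u(18) = 10, u(19) = 7, u(20) = 0, u(21) = 7, u(22) = 7, u(23) = 14, u(24) = 4, u(25) = 1, u(26) = 5, u(27) = 6, u(28) = 11, u(29) = 0, u(30) = 11, u(31) = 11, u(32) = 5, u(33) = 16, u(34) = 4, u(35) = 3, u(36) = 7, u(37) = 10.
The sequence repeats with period 36.
So u(1420) = u(0 + ((1420-0) mod 36)) = u(16) = 13.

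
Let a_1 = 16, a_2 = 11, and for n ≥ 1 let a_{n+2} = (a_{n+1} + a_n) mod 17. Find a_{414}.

Computing terms: a_1 = 16,  a_2 = 11,  a_3 = 10,  a_4 = 4,  a_5 = 14,  a_6 = 1,  a_7 = 15,  a_8 = 16,  a_9 = 14,  a_{10} = 13,  a_{11} = 10,  a_{12} = 6,  a_{13} = 16,  a_{14} = 5,  a_{15} = 4,  a_{16} = 9,  a_{17} = 13,  a_{18} = 5,  a_{19} = 1,  a_{20} = 6,  a_{21} = 7,  a_{22} = 13,  a_{23} = 3,  a_{24} = 16,  a_{25} = 2,  a_{26} = 1,  a_{27} = 3,  a_{28} = 4,  a_{29} = 7,  a_{30} = 11,  a_{31} = 1,  a_{32} = 12,  a_{33} = 13,  a_{34} = 8,  a_{35} = 4,  a_{36} = 12,  a_{37} = 16,  a_{38} = 11.
Since (a_{37}, a_{38}) = (a_1, a_2) = (16, 11) (two consecutive terms determine the rest), the sequence is periodic with period 36.
(414 - 1) mod 36 = 17, so a_{414} = a_{18} = 5.

5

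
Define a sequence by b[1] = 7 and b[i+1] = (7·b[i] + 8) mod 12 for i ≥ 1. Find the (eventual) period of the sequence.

6

b[1] = 7; b[2] = 9; b[3] = 11; b[4] = 1; b[5] = 3; b[6] = 5; b[7] = 7.
The sequence repeats with period 6.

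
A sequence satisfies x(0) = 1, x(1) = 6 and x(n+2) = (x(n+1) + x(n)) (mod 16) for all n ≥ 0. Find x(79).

x(0) = 1; x(1) = 6; x(2) = 7; x(3) = 13; x(4) = 4; x(5) = 1; x(6) = 5; x(7) = 6; x(8) = 11; x(9) = 1; x(10) = 12; x(11) = 13; x(12) = 9; x(13) = 6; x(14) = 15; x(15) = 5; x(16) = 4; x(17) = 9; x(18) = 13; x(19) = 6; x(20) = 3; x(21) = 9; x(22) = 12; x(23) = 5; x(24) = 1; x(25) = 6.
Since (x(24), x(25)) = (x(0), x(1)) = (1, 6) (two consecutive terms determine the rest), the sequence is periodic with period 24.
So x(79) = x(0 + ((79-0) mod 24)) = x(7) = 6.

6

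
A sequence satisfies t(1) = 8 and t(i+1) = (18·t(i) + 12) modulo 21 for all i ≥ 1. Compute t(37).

15

Listing terms: t(1) = 8; t(2) = 9; t(3) = 6; t(4) = 15; t(5) = 9.
Since t(5) = t(2) = 9, the sequence is eventually periodic: after a pre-period of length 1 it cycles with period 3.
For i ≥ 2, t(i) depends only on (i - 2) mod 3. (37 - 2) mod 3 = 2, so t(37) = t(4) = 15.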